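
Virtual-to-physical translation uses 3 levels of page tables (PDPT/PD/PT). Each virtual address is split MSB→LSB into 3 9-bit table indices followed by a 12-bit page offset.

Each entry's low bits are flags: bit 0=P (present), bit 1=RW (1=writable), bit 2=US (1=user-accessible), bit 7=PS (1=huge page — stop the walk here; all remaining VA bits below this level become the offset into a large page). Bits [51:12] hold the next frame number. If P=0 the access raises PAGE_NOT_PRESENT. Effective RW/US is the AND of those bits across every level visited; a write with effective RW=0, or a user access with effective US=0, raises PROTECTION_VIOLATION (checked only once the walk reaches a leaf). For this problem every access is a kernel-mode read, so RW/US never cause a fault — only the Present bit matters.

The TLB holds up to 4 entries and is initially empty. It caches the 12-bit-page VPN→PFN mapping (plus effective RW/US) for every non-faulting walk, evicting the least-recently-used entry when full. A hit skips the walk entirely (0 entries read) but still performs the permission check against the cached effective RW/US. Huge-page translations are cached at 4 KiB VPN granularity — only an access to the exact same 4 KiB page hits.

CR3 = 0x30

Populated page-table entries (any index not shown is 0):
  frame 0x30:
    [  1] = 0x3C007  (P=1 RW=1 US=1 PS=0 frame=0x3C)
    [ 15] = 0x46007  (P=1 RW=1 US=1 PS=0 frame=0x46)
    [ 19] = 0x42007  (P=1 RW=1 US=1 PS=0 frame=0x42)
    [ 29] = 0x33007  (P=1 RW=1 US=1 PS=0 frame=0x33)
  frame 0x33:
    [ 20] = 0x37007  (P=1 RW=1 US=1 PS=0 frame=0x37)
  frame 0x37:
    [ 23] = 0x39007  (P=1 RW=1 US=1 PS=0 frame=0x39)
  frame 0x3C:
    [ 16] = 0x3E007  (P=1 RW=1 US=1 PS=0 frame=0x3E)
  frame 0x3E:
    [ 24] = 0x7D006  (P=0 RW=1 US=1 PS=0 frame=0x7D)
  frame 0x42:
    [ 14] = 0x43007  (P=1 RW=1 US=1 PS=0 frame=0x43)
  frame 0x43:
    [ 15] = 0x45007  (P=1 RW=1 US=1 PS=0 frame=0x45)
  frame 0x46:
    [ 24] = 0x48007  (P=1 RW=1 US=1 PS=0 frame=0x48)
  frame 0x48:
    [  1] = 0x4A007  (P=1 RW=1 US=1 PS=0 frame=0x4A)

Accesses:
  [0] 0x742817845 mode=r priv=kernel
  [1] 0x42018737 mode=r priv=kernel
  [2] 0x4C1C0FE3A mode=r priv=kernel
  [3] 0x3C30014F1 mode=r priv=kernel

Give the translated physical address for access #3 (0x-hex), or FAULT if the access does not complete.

Per-access translation:
#0 VA=0x742817845 (r,kernel):
  [0] read 0x30 idx=29: raw=0x33007 flags P=1 W=1 U=1 S=0
  [1] read 0x33 idx=20: raw=0x37007 flags P=1 W=1 U=1 S=0
  [2] read 0x37 idx=23: raw=0x39007 flags P=1 W=1 U=1 S=0
  ✓ 0x39845  — 3 lookups
#1 VA=0x42018737 (r,kernel):
  [0] read 0x30 idx=1: raw=0x3C007 flags P=1 W=1 U=1 S=0
  [1] read 0x3C idx=16: raw=0x3E007 flags P=1 W=1 U=1 S=0
  [2] read 0x3E idx=24: raw=0x7D006 flags P=0 W=1 U=1 S=0
  → PAGE_NOT_PRESENT  (3 entries read)
#2 VA=0x4C1C0FE3A (r,kernel):
  [0] read 0x30 idx=19: raw=0x42007 flags P=1 W=1 U=1 S=0
  [1] read 0x42 idx=14: raw=0x43007 flags P=1 W=1 U=1 S=0
  [2] read 0x43 idx=15: raw=0x45007 flags P=1 W=1 U=1 S=0
  ✓ 0x45E3A  — 3 lookups
#3 VA=0x3C30014F1 (r,kernel):
  [0] read 0x30 idx=15: raw=0x46007 flags P=1 W=1 U=1 S=0
  [1] read 0x46 idx=24: raw=0x48007 flags P=1 W=1 U=1 S=0
  [2] read 0x48 idx=1: raw=0x4A007 flags P=1 W=1 U=1 S=0
  ✓ 0x4A4F1  — 3 lookups

Access #3 PA: 0x4A4F1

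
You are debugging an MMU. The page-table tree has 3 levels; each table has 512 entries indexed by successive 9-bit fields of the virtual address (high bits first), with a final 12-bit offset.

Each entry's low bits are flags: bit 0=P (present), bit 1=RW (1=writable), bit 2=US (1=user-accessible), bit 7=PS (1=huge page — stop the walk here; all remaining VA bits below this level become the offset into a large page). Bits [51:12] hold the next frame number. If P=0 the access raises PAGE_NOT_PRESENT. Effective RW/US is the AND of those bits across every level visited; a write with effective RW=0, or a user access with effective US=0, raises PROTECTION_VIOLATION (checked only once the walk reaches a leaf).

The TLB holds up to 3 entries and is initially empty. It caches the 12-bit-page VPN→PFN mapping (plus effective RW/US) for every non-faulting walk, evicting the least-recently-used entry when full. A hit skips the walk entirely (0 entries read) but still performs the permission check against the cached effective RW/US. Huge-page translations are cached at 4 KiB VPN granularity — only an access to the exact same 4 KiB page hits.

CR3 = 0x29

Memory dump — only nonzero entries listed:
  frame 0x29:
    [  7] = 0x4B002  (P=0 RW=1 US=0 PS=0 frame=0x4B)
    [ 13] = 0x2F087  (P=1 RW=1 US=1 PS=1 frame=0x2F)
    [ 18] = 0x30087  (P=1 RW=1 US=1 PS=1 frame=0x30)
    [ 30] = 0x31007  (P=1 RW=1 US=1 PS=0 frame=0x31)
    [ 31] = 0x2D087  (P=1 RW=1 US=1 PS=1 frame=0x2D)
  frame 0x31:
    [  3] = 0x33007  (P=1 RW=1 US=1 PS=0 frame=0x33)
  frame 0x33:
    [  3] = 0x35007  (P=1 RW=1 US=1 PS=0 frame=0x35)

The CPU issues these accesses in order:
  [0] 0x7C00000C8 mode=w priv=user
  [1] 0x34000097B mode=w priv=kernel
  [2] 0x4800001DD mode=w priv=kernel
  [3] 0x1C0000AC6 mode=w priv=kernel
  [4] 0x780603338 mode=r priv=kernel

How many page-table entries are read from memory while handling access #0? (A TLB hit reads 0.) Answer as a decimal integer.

Trace:
#0 VA=0x7C00000C8 (w,user):
  lvl0: tbl 0x29, slot 31 ⇒ 0x2D087 (P1/RW1/US1/PS1)
  ✓ 0x2D0C8 (huge @L0)  — 1 lookups
#1 VA=0x34000097B (w,kernel):
  lvl0: tbl 0x29, slot 13 ⇒ 0x2F087 (P1/RW1/US1/PS1)
  ✓ 0x2F97B (huge @L0)  — 1 lookups
#2 VA=0x4800001DD (w,kernel):
  lvl0: tbl 0x29, slot 18 ⇒ 0x30087 (P1/RW1/US1/PS1)
  ✓ 0x301DD (huge @L0)  — 1 lookups
#3 VA=0x1C0000AC6 (w,kernel):
  lvl0: tbl 0x29, slot 7 ⇒ 0x4B002 (P0/RW1/US0/PS0)
  ✗ PAGE_NOT_PRESENT  [1 reads]
#4 VA=0x780603338 (r,kernel):
  lvl0: tbl 0x29, slot 30 ⇒ 0x31007 (P1/RW1/US1/PS0)
  lvl1: tbl 0x31, slot 3 ⇒ 0x33007 (P1/RW1/US1/PS0)
  lvl2: tbl 0x33, slot 3 ⇒ 0x35007 (P1/RW1/US1/PS0)
  ✓ 0x35338  — 3 lookups

Entries read for #0: 1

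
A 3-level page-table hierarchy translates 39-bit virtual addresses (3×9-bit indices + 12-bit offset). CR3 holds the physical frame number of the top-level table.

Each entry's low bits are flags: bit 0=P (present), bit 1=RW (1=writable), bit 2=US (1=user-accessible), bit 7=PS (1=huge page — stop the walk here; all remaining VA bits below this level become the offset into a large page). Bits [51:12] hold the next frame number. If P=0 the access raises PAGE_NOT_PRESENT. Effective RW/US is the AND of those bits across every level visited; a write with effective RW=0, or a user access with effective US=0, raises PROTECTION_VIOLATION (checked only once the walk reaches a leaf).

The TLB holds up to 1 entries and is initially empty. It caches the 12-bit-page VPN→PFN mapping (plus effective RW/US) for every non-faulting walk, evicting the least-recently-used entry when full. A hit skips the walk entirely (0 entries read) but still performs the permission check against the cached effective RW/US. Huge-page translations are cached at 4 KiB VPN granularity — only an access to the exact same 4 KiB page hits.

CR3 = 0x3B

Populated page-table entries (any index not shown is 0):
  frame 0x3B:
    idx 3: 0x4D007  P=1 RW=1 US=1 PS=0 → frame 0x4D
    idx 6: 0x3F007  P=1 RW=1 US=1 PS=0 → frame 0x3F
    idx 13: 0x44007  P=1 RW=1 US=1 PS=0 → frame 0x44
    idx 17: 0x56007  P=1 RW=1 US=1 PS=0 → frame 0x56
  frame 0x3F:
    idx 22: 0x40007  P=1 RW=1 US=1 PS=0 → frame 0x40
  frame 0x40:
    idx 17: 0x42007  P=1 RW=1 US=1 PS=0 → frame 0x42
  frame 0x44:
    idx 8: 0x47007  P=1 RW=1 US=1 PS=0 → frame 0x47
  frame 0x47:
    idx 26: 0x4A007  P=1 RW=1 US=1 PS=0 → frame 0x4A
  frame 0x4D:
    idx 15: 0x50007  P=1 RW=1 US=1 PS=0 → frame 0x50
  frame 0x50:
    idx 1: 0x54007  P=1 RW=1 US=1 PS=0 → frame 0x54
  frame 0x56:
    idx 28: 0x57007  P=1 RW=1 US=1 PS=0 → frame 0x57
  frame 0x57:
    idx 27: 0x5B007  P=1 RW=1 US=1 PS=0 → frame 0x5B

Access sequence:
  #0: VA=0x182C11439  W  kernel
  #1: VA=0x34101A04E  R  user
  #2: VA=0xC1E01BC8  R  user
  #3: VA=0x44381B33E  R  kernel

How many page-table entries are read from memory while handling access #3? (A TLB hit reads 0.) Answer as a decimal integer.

Walk each access:
#0 VA=0x182C11439 (w,kernel):
  [0] read 0x3B idx=6: raw=0x3F007 flags P=1 W=1 U=1 S=0
  [1] read 0x3F idx=22: raw=0x40007 flags P=1 W=1 U=1 S=0
  [2] read 0x40 idx=17: raw=0x42007 flags P=1 W=1 U=1 S=0
  ⇒ phys 0x42439  [3 reads]
#1 VA=0x34101A04E (r,user):
  [0] read 0x3B idx=13: raw=0x44007 flags P=1 W=1 U=1 S=0
  [1] read 0x44 idx=8: raw=0x47007 flags P=1 W=1 U=1 S=0
  [2] read 0x47 idx=26: raw=0x4A007 flags P=1 W=1 U=1 S=0
  ⇒ phys 0x4A04E  [3 reads]
#2 VA=0xC1E01BC8 (r,user):
  [0] read 0x3B idx=3: raw=0x4D007 flags P=1 W=1 U=1 S=0
  [1] read 0x4D idx=15: raw=0x50007 flags P=1 W=1 U=1 S=0
  [2] read 0x50 idx=1: raw=0x54007 flags P=1 W=1 U=1 S=0
  ⇒ phys 0x54BC8  [3 reads]
#3 VA=0x44381B33E (r,kernel):
  [0] read 0x3B idx=17: raw=0x56007 flags P=1 W=1 U=1 S=0
  [1] read 0x56 idx=28: raw=0x57007 flags P=1 W=1 U=1 S=0
  [2] read 0x57 idx=27: raw=0x5B007 flags P=1 W=1 U=1 S=0
  ⇒ phys 0x5B33E  [3 reads]

Entries read for #3: 3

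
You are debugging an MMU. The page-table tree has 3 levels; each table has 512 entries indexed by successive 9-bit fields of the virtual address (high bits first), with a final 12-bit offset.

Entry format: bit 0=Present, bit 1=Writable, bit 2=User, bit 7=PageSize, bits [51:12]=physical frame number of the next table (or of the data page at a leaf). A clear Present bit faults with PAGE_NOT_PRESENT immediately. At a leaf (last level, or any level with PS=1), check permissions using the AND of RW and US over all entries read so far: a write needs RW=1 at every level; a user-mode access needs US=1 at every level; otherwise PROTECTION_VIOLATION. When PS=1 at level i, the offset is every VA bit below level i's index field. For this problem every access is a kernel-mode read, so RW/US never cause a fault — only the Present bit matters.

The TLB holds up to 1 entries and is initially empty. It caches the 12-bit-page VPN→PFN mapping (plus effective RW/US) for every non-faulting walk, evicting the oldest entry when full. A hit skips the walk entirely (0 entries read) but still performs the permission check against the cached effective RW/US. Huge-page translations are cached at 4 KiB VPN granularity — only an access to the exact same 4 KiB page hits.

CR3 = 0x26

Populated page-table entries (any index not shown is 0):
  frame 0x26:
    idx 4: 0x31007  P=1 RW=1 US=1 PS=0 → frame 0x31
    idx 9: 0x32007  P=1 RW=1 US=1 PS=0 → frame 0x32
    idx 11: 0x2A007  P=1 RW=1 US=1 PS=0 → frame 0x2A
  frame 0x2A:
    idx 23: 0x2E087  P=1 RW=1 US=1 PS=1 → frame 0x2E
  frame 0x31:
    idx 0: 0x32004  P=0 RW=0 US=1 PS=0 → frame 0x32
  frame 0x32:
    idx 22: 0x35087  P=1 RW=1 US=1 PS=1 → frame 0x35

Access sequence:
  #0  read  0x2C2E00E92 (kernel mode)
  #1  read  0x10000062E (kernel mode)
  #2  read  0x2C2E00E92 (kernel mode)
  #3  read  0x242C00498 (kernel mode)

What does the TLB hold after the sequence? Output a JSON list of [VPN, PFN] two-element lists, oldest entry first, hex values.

Per-access translation:
#0 VA=0x2C2E00E92 (r,kernel):
  [0] read 0x26 idx=11: raw=0x2A007 flags P=1 W=1 U=1 S=0
  [1] read 0x2A idx=23: raw=0x2E087 flags P=1 W=1 U=1 S=1
  ⇒ phys 0x2EE92 (huge @L1)  [2 reads]
#1 VA=0x10000062E (r,kernel):
  [0] read 0x26 idx=4: raw=0x31007 flags P=1 W=1 U=1 S=0
  [1] read 0x31 idx=0: raw=0x32004 flags P=0 W=0 U=1 S=0
  → PAGE_NOT_PRESENT  (2 entries read)
#2 VA=0x2C2E00E92 (r,kernel):
  TLB hit vpn=0x2C2E00 → PA=0x2EE92
#3 VA=0x242C00498 (r,kernel):
  [0] read 0x26 idx=9: raw=0x32007 flags P=1 W=1 U=1 S=0
  [1] read 0x32 idx=22: raw=0x35087 flags P=1 W=1 U=1 S=1
  ⇒ phys 0x35498 (huge @L1)  [2 reads]

TLB: [["0x242C00", "0x35"]]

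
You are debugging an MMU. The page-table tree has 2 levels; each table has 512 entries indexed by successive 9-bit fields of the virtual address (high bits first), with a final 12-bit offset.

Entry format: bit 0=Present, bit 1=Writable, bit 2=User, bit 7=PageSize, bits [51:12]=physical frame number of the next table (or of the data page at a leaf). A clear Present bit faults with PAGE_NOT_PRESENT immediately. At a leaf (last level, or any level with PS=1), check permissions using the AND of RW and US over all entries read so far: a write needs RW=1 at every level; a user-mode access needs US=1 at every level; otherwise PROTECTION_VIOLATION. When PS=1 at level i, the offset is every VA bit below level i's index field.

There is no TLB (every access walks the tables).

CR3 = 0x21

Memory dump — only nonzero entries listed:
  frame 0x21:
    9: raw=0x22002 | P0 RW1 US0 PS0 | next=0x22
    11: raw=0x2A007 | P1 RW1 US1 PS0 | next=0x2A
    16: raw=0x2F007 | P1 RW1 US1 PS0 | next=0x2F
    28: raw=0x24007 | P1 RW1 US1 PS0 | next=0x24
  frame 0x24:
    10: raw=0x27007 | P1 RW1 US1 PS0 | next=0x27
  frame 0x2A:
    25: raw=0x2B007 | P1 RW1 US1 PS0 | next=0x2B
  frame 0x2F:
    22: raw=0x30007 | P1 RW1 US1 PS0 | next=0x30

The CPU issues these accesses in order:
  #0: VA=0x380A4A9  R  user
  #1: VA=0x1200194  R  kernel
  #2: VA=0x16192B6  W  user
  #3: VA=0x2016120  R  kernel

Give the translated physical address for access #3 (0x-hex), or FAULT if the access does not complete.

Walk each access:
#0 VA=0x380A4A9 (r,user):
  L0: frame=0x21 idx=28 entry=0x24007 [P=1 RW=1 US=1 PS=0]
  L1: frame=0x24 idx=10 entry=0x27007 [P=1 RW=1 US=1 PS=0]
  ✓ 0x274A9  — 2 lookups
#1 VA=0x1200194 (r,kernel):
  L0: frame=0x21 idx=9 entry=0x22002 [P=0 RW=1 US=0 PS=0]
  ✗ PAGE_NOT_PRESENT  [1 reads]
#2 VA=0x16192B6 (w,user):
  L0: frame=0x21 idx=11 entry=0x2A007 [P=1 RW=1 US=1 PS=0]
  L1: frame=0x2A idx=25 entry=0x2B007 [P=1 RW=1 US=1 PS=0]
  ✓ 0x2B2B6  — 2 lookups
#3 VA=0x2016120 (r,kernel):
  L0: frame=0x21 idx=16 entry=0x2F007 [P=1 RW=1 US=1 PS=0]
  L1: frame=0x2F idx=22 entry=0x30007 [P=1 RW=1 US=1 PS=0]
  ✓ 0x30120  — 2 lookups

Access #3 PA: 0x30120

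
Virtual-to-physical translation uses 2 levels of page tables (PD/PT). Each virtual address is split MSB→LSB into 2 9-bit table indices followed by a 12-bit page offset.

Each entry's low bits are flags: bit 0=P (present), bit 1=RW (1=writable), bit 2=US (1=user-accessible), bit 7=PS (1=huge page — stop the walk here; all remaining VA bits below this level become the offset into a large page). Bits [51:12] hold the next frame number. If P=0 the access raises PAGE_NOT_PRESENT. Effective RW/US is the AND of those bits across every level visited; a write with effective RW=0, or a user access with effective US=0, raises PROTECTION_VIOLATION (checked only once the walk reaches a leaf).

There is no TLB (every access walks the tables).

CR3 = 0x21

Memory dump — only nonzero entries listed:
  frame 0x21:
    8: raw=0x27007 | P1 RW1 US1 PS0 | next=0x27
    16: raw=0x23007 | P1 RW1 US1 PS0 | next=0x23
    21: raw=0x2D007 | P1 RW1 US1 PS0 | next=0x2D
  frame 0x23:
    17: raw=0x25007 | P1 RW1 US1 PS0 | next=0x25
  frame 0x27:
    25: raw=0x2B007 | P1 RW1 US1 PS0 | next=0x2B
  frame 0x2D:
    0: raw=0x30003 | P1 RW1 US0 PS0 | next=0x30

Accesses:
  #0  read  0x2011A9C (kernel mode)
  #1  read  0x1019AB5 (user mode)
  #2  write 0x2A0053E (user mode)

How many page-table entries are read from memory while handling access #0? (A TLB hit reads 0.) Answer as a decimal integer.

Walk each access:
#0 VA=0x2011A9C (r,kernel):
  lvl0: tbl 0x21, slot 16 ⇒ 0x23007 (P1/RW1/US1/PS0)
  lvl1: tbl 0x23, slot 17 ⇒ 0x25007 (P1/RW1/US1/PS0)
  → PA=0x25A9C  (2 entries read)
#1 VA=0x1019AB5 (r,user):
  lvl0: tbl 0x21, slot 8 ⇒ 0x27007 (P1/RW1/US1/PS0)
  lvl1: tbl 0x27, slot 25 ⇒ 0x2B007 (P1/RW1/US1/PS0)
  → PA=0x2BAB5  (2 entries read)
#2 VA=0x2A0053E (w,user):
  lvl0: tbl 0x21, slot 21 ⇒ 0x2D007 (P1/RW1/US1/PS0)
  lvl1: tbl 0x2D, slot 0 ⇒ 0x30003 (P1/RW1/US0/PS0)
  → PROTECTION_VIOLATION  (2 entries read)

Entries read for #0: 2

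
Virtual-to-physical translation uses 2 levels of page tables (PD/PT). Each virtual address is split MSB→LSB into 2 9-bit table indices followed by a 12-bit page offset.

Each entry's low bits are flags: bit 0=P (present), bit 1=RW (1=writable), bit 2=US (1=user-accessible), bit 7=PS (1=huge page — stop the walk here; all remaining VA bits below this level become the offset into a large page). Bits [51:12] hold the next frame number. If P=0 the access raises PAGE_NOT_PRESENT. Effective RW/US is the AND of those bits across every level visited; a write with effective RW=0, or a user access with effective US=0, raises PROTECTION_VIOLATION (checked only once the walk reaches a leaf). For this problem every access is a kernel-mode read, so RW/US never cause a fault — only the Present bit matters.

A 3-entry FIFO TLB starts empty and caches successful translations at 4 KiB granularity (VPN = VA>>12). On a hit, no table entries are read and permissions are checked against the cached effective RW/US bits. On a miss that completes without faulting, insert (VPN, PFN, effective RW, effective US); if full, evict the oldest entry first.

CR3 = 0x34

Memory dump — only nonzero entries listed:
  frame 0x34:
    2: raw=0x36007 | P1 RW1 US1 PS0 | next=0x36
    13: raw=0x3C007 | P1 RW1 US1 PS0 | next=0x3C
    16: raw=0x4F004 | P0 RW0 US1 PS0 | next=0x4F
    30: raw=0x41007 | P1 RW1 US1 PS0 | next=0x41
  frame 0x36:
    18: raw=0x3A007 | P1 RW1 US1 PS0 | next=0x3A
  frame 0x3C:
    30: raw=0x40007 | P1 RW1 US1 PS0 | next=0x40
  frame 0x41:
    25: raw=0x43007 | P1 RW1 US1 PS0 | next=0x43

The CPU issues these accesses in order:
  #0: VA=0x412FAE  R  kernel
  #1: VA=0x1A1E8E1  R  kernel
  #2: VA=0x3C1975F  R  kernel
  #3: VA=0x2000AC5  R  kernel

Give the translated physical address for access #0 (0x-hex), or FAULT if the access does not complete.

Walk each access:
#0 VA=0x412FAE (r,kernel):
  lvl0: tbl 0x34, slot 2 ⇒ 0x36007 (P1/RW1/US1/PS0)
  lvl1: tbl 0x36, slot 18 ⇒ 0x3A007 (P1/RW1/US1/PS0)
  ⇒ phys 0x3AFAE  [2 reads]
#1 VA=0x1A1E8E1 (r,kernel):
  lvl0: tbl 0x34, slot 13 ⇒ 0x3C007 (P1/RW1/US1/PS0)
  lvl1: tbl 0x3C, slot 30 ⇒ 0x40007 (P1/RW1/US1/PS0)
  ⇒ phys 0x408E1  [2 reads]
#2 VA=0x3C1975F (r,kernel):
  lvl0: tbl 0x34, slot 30 ⇒ 0x41007 (P1/RW1/US1/PS0)
  lvl1: tbl 0x41, slot 25 ⇒ 0x43007 (P1/RW1/US1/PS0)
  ⇒ phys 0x4375F  [2 reads]
#3 VA=0x2000AC5 (r,kernel):
  lvl0: tbl 0x34, slot 16 ⇒ 0x4F004 (P0/RW0/US1/PS0)
  ⇒ fault: PAGE_NOT_PRESENT  — 1 lookups

Access #0 PA: 0x3AFAE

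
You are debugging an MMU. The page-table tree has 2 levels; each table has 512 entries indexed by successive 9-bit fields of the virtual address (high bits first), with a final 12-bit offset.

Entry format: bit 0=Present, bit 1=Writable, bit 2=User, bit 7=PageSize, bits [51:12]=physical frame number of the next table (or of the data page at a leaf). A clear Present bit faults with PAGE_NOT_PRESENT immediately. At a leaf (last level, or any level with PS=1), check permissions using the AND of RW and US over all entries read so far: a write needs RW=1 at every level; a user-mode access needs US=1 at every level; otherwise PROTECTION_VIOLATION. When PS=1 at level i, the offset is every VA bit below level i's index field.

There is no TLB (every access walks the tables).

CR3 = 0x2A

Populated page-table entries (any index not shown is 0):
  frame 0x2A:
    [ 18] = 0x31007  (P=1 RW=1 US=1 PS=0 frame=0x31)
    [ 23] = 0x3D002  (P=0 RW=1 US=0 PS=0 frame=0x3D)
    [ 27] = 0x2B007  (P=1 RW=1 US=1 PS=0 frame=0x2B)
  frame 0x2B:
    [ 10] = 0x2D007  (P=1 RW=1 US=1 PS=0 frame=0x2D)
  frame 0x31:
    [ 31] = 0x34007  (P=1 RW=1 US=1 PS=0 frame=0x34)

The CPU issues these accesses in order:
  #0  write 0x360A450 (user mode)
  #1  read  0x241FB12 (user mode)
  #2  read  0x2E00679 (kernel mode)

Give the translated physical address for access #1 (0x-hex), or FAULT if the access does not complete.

Per-access translation:
#0 VA=0x360A450 (w,user):
  L0: frame=0x2A idx=27 entry=0x2B007 [P=1 RW=1 US=1 PS=0]
  L1: frame=0x2B idx=10 entry=0x2D007 [P=1 RW=1 US=1 PS=0]
  → PA=0x2D450  (2 entries read)
#1 VA=0x241FB12 (r,user):
  L0: frame=0x2A idx=18 entry=0x31007 [P=1 RW=1 US=1 PS=0]
  L1: frame=0x31 idx=31 entry=0x34007 [P=1 RW=1 US=1 PS=0]
  → PA=0x34B12  (2 entries read)
#2 VA=0x2E00679 (r,kernel):
  L0: frame=0x2A idx=23 entry=0x3D002 [P=0 RW=1 US=0 PS=0]
  → PAGE_NOT_PRESENT  (1 entries read)

Access #1 PA: 0x34B12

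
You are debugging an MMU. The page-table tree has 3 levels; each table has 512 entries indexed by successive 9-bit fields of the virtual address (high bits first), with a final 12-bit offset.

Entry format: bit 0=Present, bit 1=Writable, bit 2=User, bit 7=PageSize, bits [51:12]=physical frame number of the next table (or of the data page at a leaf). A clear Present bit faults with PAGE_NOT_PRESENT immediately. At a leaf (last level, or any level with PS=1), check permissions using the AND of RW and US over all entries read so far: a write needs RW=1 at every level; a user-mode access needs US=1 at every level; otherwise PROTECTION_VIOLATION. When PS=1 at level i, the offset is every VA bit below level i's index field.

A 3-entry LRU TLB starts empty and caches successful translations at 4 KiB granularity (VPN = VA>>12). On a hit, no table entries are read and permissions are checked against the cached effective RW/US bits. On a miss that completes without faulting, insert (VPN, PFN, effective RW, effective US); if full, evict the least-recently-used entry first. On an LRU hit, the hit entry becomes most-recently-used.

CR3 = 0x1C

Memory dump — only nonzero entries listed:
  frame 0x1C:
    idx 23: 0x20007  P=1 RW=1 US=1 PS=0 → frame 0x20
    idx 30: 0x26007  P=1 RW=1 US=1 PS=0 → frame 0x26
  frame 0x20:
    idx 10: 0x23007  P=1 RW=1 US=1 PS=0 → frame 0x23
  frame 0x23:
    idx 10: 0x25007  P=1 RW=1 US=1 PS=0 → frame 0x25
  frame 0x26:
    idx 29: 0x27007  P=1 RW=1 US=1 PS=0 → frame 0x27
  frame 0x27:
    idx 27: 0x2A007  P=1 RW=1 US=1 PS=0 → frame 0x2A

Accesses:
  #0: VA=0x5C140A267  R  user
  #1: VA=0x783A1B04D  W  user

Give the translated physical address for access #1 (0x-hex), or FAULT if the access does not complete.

Walk each access:
#0 VA=0x5C140A267 (r,user):
  L0: frame=0x1C idx=23 entry=0x20007 [P=1 RW=1 US=1 PS=0]
  L1: frame=0x20 idx=10 entry=0x23007 [P=1 RW=1 US=1 PS=0]
  L2: frame=0x23 idx=10 entry=0x25007 [P=1 RW=1 US=1 PS=0]
  ⇒ phys 0x25267  [3 reads]
#1 VA=0x783A1B04D (w,user):
  L0: frame=0x1C idx=30 entry=0x26007 [P=1 RW=1 US=1 PS=0]
  L1: frame=0x26 idx=29 entry=0x27007 [P=1 RW=1 US=1 PS=0]
  L2: frame=0x27 idx=27 entry=0x2A007 [P=1 RW=1 US=1 PS=0]
  ⇒ phys 0x2A04D  [3 reads]

Access #1 PA: 0x2A04D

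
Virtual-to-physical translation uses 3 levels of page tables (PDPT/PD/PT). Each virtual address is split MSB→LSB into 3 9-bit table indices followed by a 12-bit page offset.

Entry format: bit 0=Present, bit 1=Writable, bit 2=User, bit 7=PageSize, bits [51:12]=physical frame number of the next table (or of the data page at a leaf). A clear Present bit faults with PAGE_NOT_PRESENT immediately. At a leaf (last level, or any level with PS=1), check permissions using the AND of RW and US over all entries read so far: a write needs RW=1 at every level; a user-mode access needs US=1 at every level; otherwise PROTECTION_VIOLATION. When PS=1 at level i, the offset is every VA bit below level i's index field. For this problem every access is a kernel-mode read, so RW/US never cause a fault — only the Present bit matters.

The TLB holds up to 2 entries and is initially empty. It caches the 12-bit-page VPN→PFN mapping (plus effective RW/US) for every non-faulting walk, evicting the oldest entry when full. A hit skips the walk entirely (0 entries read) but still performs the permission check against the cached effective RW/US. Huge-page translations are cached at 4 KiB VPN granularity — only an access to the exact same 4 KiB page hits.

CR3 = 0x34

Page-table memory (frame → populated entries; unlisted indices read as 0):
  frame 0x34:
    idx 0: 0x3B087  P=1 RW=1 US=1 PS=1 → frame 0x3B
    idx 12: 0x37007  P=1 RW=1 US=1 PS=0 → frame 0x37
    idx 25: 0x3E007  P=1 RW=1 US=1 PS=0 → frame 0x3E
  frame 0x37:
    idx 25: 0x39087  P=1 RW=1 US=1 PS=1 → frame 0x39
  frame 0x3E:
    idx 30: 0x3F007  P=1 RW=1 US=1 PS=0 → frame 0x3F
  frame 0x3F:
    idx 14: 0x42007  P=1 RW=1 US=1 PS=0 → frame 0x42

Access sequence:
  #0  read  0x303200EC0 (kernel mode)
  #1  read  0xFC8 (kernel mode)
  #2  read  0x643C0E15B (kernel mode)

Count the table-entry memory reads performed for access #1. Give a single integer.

Trace:
#0 VA=0x303200EC0 (r,kernel):
  L0: frame=0x34 idx=12 entry=0x37007 [P=1 RW=1 US=1 PS=0]
  L1: frame=0x37 idx=25 entry=0x39087 [P=1 RW=1 US=1 PS=1]
  → PA=0x39EC0 (huge @L1)  (2 entries read)
#1 VA=0xFC8 (r,kernel):
  L0: frame=0x34 idx=0 entry=0x3B087 [P=1 RW=1 US=1 PS=1]
  → PA=0x3BFC8 (huge @L0)  (1 entries read)
#2 VA=0x643C0E15B (r,kernel):
  L0: frame=0x34 idx=25 entry=0x3E007 [P=1 RW=1 US=1 PS=0]
  L1: frame=0x3E idx=30 entry=0x3F007 [P=1 RW=1 US=1 PS=0]
  L2: frame=0x3F idx=14 entry=0x42007 [P=1 RW=1 US=1 PS=0]
  → PA=0x4215B  (3 entries read)

Entries read for #1: 1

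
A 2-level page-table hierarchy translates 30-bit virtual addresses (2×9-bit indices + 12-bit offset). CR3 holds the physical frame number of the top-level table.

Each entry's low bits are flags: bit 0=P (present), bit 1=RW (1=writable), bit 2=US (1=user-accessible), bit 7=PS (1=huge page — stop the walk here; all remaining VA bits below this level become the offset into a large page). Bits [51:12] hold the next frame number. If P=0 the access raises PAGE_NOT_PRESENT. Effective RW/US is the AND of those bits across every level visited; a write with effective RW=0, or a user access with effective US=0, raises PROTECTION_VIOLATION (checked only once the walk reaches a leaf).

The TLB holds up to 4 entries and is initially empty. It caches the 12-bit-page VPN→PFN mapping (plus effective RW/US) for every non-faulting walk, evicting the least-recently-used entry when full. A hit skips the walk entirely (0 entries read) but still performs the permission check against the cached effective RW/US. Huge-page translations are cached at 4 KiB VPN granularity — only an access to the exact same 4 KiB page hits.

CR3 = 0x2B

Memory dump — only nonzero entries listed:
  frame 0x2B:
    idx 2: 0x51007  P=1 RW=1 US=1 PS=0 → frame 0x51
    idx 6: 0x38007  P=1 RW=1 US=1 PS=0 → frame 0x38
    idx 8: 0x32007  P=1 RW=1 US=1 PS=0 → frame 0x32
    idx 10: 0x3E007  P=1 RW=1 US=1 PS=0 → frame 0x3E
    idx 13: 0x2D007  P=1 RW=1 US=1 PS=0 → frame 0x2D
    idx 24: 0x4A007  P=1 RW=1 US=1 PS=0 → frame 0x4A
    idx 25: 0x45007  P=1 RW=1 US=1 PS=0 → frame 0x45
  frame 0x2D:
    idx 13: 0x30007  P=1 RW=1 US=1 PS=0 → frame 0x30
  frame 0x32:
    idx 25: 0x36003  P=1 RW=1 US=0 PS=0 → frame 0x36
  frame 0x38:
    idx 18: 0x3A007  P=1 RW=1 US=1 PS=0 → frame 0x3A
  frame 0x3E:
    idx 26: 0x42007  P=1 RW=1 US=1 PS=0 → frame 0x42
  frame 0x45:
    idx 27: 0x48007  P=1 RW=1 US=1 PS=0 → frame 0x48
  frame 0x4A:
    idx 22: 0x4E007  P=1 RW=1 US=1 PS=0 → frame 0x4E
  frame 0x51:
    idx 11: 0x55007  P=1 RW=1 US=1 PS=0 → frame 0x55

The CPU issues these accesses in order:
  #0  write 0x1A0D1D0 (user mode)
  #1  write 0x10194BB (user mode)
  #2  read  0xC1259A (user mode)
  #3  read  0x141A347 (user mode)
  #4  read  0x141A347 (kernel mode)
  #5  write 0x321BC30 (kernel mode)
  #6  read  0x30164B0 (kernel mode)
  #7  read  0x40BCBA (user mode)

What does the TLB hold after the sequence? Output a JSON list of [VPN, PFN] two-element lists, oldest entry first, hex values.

Walk each access:
#0 VA=0x1A0D1D0 (w,user):
  [0] read 0x2B idx=13: raw=0x2D007 flags P=1 W=1 U=1 S=0
  [1] read 0x2D idx=13: raw=0x30007 flags P=1 W=1 U=1 S=0
  ✓ 0x301D0  — 2 lookups
#1 VA=0x10194BB (w,user):
  [0] read 0x2B idx=8: raw=0x32007 flags P=1 W=1 U=1 S=0
  [1] read 0x32 idx=25: raw=0x36003 flags P=1 W=1 U=0 S=0
  ⇒ fault: PROTECTION_VIOLATION  — 2 lookups
#2 VA=0xC1259A (r,user):
  [0] read 0x2B idx=6: raw=0x38007 flags P=1 W=1 U=1 S=0
  [1] read 0x38 idx=18: raw=0x3A007 flags P=1 W=1 U=1 S=0
  ✓ 0x3A59A  — 2 lookups
#3 VA=0x141A347 (r,user):
  [0] read 0x2B idx=10: raw=0x3E007 flags P=1 W=1 U=1 S=0
  [1] read 0x3E idx=26: raw=0x42007 flags P=1 W=1 U=1 S=0
  ✓ 0x42347  — 2 lookups
#4 VA=0x141A347 (r,kernel):
  TLB hit vpn=0x141A → PA=0x42347
#5 VA=0x321BC30 (w,kernel):
  [0] read 0x2B idx=25: raw=0x45007 flags P=1 W=1 U=1 S=0
  [1] read 0x45 idx=27: raw=0x48007 flags P=1 W=1 U=1 S=0
  ✓ 0x48C30  — 2 lookups
#6 VA=0x30164B0 (r,kernel):
  [0] read 0x2B idx=24: raw=0x4A007 flags P=1 W=1 U=1 S=0
  [1] read 0x4A idx=22: raw=0x4E007 flags P=1 W=1 U=1 S=0
  ✓ 0x4E4B0  — 2 lookups
#7 VA=0x40BCBA (r,user):
  [0] read 0x2B idx=2: raw=0x51007 flags P=1 W=1 U=1 S=0
  [1] read 0x51 idx=11: raw=0x55007 flags P=1 W=1 U=1 S=0
  ✓ 0x55CBA  — 2 lookups

TLB: [["0x141A", "0x42"], ["0x321B", "0x48"], ["0x3016", "0x4E"], ["0x40B", "0x55"]]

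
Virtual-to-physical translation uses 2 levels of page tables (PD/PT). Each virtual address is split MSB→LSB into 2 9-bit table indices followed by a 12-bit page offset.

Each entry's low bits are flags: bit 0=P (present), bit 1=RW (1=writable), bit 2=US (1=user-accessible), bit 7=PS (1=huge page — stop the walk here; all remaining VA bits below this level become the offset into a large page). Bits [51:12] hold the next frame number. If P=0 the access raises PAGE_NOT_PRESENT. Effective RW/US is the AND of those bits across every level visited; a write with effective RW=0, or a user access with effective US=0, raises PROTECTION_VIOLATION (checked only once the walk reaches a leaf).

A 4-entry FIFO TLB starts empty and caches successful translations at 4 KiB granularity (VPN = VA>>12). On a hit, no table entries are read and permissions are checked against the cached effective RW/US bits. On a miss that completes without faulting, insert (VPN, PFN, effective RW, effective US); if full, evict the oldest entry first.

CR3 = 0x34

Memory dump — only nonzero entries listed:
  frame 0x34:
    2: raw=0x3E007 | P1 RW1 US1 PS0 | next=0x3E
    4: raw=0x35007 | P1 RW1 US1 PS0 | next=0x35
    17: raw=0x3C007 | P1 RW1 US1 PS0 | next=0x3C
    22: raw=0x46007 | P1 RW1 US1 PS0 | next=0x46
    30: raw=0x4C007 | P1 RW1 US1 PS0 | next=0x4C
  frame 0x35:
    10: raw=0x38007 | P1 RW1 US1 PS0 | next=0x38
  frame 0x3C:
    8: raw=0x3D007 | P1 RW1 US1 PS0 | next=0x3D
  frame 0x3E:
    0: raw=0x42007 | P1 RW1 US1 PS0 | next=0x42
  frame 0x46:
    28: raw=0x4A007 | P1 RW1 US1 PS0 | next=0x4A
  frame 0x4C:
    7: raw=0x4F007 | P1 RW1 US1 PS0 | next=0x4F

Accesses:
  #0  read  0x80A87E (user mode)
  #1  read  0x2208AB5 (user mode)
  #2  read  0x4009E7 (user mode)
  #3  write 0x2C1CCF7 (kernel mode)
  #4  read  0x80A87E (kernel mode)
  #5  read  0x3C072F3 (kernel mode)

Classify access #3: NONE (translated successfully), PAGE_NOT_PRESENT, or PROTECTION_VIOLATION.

Walk each access:
#0 VA=0x80A87E (r,user):
  lvl0: tbl 0x34, slot 4 ⇒ 0x35007 (P1/RW1/US1/PS0)
  lvl1: tbl 0x35, slot 10 ⇒ 0x38007 (P1/RW1/US1/PS0)
  ✓ 0x3887E  — 2 lookups
#1 VA=0x2208AB5 (r,user):
  lvl0: tbl 0x34, slot 17 ⇒ 0x3C007 (P1/RW1/US1/PS0)
  lvl1: tbl 0x3C, slot 8 ⇒ 0x3D007 (P1/RW1/US1/PS0)
  ✓ 0x3DAB5  — 2 lookups
#2 VA=0x4009E7 (r,user):
  lvl0: tbl 0x34, slot 2 ⇒ 0x3E007 (P1/RW1/US1/PS0)
  lvl1: tbl 0x3E, slot 0 ⇒ 0x42007 (P1/RW1/US1/PS0)
  ✓ 0x429E7  — 2 lookups
#3 VA=0x2C1CCF7 (w,kernel):
  lvl0: tbl 0x34, slot 22 ⇒ 0x46007 (P1/RW1/US1/PS0)
  lvl1: tbl 0x46, slot 28 ⇒ 0x4A007 (P1/RW1/US1/PS0)
  ✓ 0x4ACF7  — 2 lookups
#4 VA=0x80A87E (r,kernel):
  TLB hit vpn=0x80A → PA=0x3887E
#5 VA=0x3C072F3 (r,kernel):
  lvl0: tbl 0x34, slot 30 ⇒ 0x4C007 (P1/RW1/US1/PS0)
  lvl1: tbl 0x4C, slot 7 ⇒ 0x4F007 (P1/RW1/US1/PS0)
  ✓ 0x4F2F3  — 2 lookups

Access #3 fault: NONE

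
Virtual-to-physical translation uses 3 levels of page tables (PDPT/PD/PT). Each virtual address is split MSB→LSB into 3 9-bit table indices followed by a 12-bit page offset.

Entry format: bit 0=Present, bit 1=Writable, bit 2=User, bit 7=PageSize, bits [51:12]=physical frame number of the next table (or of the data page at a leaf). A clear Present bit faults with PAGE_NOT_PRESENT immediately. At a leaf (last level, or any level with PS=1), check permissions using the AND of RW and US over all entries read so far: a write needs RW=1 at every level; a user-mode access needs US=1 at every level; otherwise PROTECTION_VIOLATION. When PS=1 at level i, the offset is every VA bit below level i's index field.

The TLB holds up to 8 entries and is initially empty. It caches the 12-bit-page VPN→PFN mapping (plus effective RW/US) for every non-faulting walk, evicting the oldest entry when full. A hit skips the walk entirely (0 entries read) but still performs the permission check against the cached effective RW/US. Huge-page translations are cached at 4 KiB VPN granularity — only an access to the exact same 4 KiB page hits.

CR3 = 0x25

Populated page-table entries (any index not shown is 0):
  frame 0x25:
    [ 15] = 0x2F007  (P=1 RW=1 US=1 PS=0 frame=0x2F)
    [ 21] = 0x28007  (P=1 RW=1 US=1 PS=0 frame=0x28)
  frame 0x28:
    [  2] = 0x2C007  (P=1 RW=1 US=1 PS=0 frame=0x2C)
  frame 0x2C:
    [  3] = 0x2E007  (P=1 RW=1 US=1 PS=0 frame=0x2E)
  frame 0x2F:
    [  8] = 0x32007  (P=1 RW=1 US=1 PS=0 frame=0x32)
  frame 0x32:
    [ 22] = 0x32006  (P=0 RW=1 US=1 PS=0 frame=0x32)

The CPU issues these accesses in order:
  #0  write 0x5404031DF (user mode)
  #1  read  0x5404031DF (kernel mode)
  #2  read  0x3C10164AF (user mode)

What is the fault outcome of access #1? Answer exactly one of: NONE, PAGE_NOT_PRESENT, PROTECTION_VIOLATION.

Trace:
#0 VA=0x5404031DF (w,user):
  lvl0: tbl 0x25, slot 21 ⇒ 0x28007 (P1/RW1/US1/PS0)
  lvl1: tbl 0x28, slot 2 ⇒ 0x2C007 (P1/RW1/US1/PS0)
  lvl2: tbl 0x2C, slot 3 ⇒ 0x2E007 (P1/RW1/US1/PS0)
  ⇒ phys 0x2E1DF  [3 reads]
#1 VA=0x5404031DF (r,kernel):
  TLB hit vpn=0x540403 → PA=0x2E1DF
#2 VA=0x3C10164AF (r,user):
  lvl0: tbl 0x25, slot 15 ⇒ 0x2F007 (P1/RW1/US1/PS0)
  lvl1: tbl 0x2F, slot 8 ⇒ 0x32007 (P1/RW1/US1/PS0)
  lvl2: tbl 0x32, slot 22 ⇒ 0x32006 (P0/RW1/US1/PS0)
  ⇒ fault: PAGE_NOT_PRESENT  — 3 lookups

Access #1 fault: NONE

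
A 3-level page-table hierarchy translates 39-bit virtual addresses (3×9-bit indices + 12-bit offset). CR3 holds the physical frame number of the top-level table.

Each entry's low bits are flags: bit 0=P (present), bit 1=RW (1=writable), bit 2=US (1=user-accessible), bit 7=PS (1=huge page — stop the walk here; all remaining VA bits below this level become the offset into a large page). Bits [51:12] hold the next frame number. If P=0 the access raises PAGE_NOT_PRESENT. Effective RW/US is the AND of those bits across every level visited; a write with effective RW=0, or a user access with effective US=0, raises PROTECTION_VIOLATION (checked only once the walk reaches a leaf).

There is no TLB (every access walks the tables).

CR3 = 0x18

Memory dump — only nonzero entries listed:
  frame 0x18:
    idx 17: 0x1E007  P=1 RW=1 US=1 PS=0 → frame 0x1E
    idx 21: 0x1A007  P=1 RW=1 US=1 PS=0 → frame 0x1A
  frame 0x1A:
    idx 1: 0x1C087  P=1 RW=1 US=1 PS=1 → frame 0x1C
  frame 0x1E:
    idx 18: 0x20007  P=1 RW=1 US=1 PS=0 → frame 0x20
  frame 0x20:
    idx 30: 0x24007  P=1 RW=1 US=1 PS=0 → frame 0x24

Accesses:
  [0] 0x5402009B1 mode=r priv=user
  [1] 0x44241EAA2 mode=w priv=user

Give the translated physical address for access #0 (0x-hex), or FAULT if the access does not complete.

Per-access translation:
#0 VA=0x5402009B1 (r,user):
  L0: frame=0x18 idx=21 entry=0x1A007 [P=1 RW=1 US=1 PS=0]
  L1: frame=0x1A idx=1 entry=0x1C087 [P=1 RW=1 US=1 PS=1]
  ⇒ phys 0x1C9B1 (huge @L1)  [2 reads]
#1 VA=0x44241EAA2 (w,user):
  L0: frame=0x18 idx=17 entry=0x1E007 [P=1 RW=1 US=1 PS=0]
  L1: frame=0x1E idx=18 entry=0x20007 [P=1 RW=1 US=1 PS=0]
  L2: frame=0x20 idx=30 entry=0x24007 [P=1 RW=1 US=1 PS=0]
  ⇒ phys 0x24AA2  [3 reads]

Access #0 PA: 0x1C9B1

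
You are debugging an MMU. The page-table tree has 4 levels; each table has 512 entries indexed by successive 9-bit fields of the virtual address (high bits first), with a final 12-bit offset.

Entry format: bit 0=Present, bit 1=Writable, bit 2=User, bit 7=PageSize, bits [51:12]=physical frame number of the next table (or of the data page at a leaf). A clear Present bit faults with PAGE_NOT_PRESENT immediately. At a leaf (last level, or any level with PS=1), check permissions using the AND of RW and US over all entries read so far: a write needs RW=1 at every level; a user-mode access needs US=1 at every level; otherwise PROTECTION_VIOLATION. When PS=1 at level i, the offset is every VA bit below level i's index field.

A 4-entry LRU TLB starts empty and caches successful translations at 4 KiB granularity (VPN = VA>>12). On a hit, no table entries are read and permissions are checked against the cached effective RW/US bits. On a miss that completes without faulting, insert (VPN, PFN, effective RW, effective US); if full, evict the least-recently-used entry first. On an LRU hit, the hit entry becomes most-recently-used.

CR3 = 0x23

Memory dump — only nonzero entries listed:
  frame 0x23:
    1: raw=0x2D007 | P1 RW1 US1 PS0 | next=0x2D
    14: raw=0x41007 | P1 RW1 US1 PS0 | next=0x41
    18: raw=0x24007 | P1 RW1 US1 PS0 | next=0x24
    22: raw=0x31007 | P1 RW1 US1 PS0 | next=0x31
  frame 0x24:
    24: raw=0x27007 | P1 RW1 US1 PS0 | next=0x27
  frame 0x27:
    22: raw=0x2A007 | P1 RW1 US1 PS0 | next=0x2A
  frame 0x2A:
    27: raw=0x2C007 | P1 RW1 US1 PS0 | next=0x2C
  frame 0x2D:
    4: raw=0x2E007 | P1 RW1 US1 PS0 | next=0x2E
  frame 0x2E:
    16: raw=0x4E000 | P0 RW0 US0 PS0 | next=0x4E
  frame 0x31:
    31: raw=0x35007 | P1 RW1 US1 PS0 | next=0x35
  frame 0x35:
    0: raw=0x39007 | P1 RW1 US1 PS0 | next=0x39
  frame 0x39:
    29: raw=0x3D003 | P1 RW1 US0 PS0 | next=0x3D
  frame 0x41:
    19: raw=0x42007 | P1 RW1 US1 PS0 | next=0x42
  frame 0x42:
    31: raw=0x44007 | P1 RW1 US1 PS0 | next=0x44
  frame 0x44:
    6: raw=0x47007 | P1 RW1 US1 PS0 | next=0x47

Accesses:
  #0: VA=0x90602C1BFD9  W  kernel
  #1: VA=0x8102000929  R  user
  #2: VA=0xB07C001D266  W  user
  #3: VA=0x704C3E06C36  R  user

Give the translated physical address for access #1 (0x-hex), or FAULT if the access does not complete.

Per-access translation:
#0 VA=0x90602C1BFD9 (w,kernel):
  lvl0: tbl 0x23, slot 18 ⇒ 0x24007 (P1/RW1/US1/PS0)
  lvl1: tbl 0x24, slot 24 ⇒ 0x27007 (P1/RW1/US1/PS0)
  lvl2: tbl 0x27, slot 22 ⇒ 0x2A007 (P1/RW1/US1/PS0)
  lvl3: tbl 0x2A, slot 27 ⇒ 0x2C007 (P1/RW1/US1/PS0)
  ✓ 0x2CFD9  — 4 lookups
#1 VA=0x8102000929 (r,user):
  lvl0: tbl 0x23, slot 1 ⇒ 0x2D007 (P1/RW1/US1/PS0)
  lvl1: tbl 0x2D, slot 4 ⇒ 0x2E007 (P1/RW1/US1/PS0)
  lvl2: tbl 0x2E, slot 16 ⇒ 0x4E000 (P0/RW0/US0/PS0)
  ⇒ fault: PAGE_NOT_PRESENT  — 3 lookups
#2 VA=0xB07C001D266 (w,user):
  lvl0: tbl 0x23, slot 22 ⇒ 0x31007 (P1/RW1/US1/PS0)
  lvl1: tbl 0x31, slot 31 ⇒ 0x35007 (P1/RW1/US1/PS0)
  lvl2: tbl 0x35, slot 0 ⇒ 0x39007 (P1/RW1/US1/PS0)
  lvl3: tbl 0x39, slot 29 ⇒ 0x3D003 (P1/RW1/US0/PS0)
  ⇒ fault: PROTECTION_VIOLATION  — 4 lookups
#3 VA=0x704C3E06C36 (r,user):
  lvl0: tbl 0x23, slot 14 ⇒ 0x41007 (P1/RW1/US1/PS0)
  lvl1: tbl 0x41, slot 19 ⇒ 0x42007 (P1/RW1/US1/PS0)
  lvl2: tbl 0x42, slot 31 ⇒ 0x44007 (P1/RW1/US1/PS0)
  lvl3: tbl 0x44, slot 6 ⇒ 0x47007 (P1/RW1/US1/PS0)
  ✓ 0x47C36  — 4 lookups

Access #1 PA: FAULT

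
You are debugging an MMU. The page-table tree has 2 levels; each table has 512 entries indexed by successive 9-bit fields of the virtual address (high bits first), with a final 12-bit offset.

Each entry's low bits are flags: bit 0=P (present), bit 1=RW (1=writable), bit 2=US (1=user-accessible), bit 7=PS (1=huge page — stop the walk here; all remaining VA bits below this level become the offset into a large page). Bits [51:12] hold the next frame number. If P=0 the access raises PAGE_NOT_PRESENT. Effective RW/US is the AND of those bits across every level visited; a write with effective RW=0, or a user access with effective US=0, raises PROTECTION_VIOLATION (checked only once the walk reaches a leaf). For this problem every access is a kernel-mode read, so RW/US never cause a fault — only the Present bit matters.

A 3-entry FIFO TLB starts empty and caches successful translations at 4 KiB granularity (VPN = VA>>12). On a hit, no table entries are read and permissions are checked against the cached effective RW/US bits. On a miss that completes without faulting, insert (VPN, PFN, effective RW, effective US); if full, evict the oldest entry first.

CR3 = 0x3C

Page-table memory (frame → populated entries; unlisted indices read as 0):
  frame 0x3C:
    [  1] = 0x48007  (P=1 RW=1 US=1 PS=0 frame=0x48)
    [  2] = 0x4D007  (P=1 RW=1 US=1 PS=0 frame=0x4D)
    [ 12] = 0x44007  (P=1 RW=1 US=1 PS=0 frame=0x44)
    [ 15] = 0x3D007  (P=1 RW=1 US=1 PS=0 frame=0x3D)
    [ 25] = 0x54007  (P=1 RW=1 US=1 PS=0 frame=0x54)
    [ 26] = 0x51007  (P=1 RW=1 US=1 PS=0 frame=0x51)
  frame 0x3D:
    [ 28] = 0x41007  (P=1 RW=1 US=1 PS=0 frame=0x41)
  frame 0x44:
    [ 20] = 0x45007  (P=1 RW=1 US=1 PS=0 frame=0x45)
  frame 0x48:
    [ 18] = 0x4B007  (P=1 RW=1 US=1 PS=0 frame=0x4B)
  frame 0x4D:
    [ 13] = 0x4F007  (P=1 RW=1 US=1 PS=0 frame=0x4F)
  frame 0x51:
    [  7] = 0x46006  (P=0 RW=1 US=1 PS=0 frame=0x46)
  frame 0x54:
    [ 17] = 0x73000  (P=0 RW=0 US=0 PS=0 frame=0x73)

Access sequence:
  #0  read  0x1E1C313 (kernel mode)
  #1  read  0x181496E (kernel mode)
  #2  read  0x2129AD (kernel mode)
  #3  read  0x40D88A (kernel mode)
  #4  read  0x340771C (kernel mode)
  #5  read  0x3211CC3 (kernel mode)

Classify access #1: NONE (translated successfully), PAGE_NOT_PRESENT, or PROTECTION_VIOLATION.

Per-access translation:
#0 VA=0x1E1C313 (r,kernel):
  L0: frame=0x3C idx=15 entry=0x3D007 [P=1 RW=1 US=1 PS=0]
  L1: frame=0x3D idx=28 entry=0x41007 [P=1 RW=1 US=1 PS=0]
  → PA=0x41313  (2 entries read)
#1 VA=0x181496E (r,kernel):
  L0: frame=0x3C idx=12 entry=0x44007 [P=1 RW=1 US=1 PS=0]
  L1: frame=0x44 idx=20 entry=0x45007 [P=1 RW=1 US=1 PS=0]
  → PA=0x4596E  (2 entries read)
#2 VA=0x2129AD (r,kernel):
  L0: frame=0x3C idx=1 entry=0x48007 [P=1 RW=1 US=1 PS=0]
  L1: frame=0x48 idx=18 entry=0x4B007 [P=1 RW=1 US=1 PS=0]
  → PA=0x4B9AD  (2 entries read)
#3 VA=0x40D88A (r,kernel):
  L0: frame=0x3C idx=2 entry=0x4D007 [P=1 RW=1 US=1 PS=0]
  L1: frame=0x4D idx=13 entry=0x4F007 [P=1 RW=1 US=1 PS=0]
  → PA=0x4F88A  (2 entries read)
#4 VA=0x340771C (r,kernel):
  L0: frame=0x3C idx=26 entry=0x51007 [P=1 RW=1 US=1 PS=0]
  L1: frame=0x51 idx=7 entry=0x46006 [P=0 RW=1 US=1 PS=0]
  ⇒ fault: PAGE_NOT_PRESENT  — 2 lookups
#5 VA=0x3211CC3 (r,kernel):
  L0: frame=0x3C idx=25 entry=0x54007 [P=1 RW=1 US=1 PS=0]
  L1: frame=0x54 idx=17 entry=0x73000 [P=0 RW=0 US=0 PS=0]
  ⇒ fault: PAGE_NOT_PRESENT  — 2 lookups

Access #1 fault: NONE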